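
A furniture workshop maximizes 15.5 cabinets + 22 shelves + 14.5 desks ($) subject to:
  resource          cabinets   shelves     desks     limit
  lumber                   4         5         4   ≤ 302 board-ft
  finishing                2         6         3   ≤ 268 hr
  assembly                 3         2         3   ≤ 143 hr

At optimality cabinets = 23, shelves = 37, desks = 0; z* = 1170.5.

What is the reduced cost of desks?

-3.5

Binding: finishing and assembly. Non-binding: lumber (25 unused).
Slack constraints have shadow price 0 (complementary slackness).
Dual feasibility on the basic columns requires 2·y_finishing + 3·y_assembly = 15.5, 6·y_finishing + 2·y_assembly = 22.
→ y_finishing = 2.5 and y_assembly = 3.5.
Reduced cost of desks: c₃ − yᵀa₃ = 14.5 − (2.5·3 + 3.5·3) = 14.5 − 18 = -3.5.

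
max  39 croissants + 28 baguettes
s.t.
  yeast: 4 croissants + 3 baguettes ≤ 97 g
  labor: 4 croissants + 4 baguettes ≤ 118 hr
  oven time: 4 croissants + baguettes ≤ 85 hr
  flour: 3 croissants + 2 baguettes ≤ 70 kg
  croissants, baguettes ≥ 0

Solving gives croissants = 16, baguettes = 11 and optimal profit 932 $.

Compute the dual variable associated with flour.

5

Check each constraint at x*: yeast 97/97 (tight); labor 108/118 (slack 10); oven time 75/85 (slack 10); flour 70/70 (tight).
By complementary slackness, y = 0 for the non-binding constraints.
Dual feasibility on the basic columns requires 4·y_yeast + 3·y_flour = 39, 3·y_yeast + 2·y_flour = 28.
Solving: y_yeast = 6, y_flour = 5.
Shadow price of flour = 5.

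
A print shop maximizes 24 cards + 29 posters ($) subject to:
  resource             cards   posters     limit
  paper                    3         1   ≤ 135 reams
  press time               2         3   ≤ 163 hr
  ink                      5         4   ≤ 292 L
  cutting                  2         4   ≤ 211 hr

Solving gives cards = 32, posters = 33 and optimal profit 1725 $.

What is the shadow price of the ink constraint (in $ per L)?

Check each constraint at x*: paper 129/135 (slack 6); press time 163/163 (tight); ink 292/292 (tight); cutting 196/211 (slack 15).
By complementary slackness, y = 0 for the non-binding constraints.
From A_Bᵀ y = c: 2·y_press time + 5·y_ink = 24; 3·y_press time + 4·y_ink = 29.
This yields shadow prices y_press time = 7, y_ink = 2.
Shadow price of ink = 2.

2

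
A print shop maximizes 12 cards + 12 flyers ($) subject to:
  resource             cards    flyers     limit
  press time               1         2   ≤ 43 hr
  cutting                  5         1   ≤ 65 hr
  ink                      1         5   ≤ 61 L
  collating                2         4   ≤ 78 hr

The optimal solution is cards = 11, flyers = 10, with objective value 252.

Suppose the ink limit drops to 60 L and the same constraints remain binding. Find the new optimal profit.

250

Binding: cutting and ink. Non-binding: press time (12 unused), collating (16 unused).
By complementary slackness, y = 0 for the non-binding constraints.
From A_Bᵀ y = c: 5·y_cutting + 1·y_ink = 12; 1·y_cutting + 5·y_ink = 12.
→ y_cutting = 2 and y_ink = 2.
Δz = y_ink·Δb = 2 × (-1) = -2, so new z* = 252 − 2 = 250.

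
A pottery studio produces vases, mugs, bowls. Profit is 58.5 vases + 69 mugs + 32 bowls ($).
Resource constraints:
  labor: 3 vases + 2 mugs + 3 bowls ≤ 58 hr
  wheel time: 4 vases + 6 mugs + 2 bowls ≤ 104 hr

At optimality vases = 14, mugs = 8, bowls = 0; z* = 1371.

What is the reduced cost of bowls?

Both labor and wheel time are binding at x*.
Dual feasibility on the basic columns requires 3·y_labor + 4·y_wheel time = 58.5, 2·y_labor + 6·y_wheel time = 69.
→ y_labor = 7.5 and y_wheel time = 9.
Reduced cost of bowls: c₃ − yᵀa₃ = 32 − (7.5·3 + 9·2) = 32 − 40.5 = -8.5.

-8.5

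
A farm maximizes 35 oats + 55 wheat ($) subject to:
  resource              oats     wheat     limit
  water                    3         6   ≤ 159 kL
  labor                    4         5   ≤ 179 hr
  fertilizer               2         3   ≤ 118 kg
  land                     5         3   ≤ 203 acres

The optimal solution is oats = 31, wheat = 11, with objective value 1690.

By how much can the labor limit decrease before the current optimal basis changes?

46.5

Binding constraints: water, labor. The basis is B = [[3,6],[4,5]] with det -9.
Per unit decrease in labor, x* moves by d = (-0.6667, 0.3333).
The basis stays optimal until oats reaches 0; allowable decrease = 46.5 hr.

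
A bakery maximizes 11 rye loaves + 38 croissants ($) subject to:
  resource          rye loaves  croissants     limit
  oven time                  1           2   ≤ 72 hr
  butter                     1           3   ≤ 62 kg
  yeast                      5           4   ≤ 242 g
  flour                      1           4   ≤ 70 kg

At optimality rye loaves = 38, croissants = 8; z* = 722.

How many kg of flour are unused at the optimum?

flour used = 1·38 + 4·8 = 70; slack = 70 − 70 = 0.

0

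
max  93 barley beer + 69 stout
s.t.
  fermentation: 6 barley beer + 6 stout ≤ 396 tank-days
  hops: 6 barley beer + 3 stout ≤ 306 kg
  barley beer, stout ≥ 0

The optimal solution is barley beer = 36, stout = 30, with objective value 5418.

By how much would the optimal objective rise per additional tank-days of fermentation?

7.5

Check each constraint at x*: fermentation 396/396 (tight); hops 306/306 (tight).
From A_Bᵀ y = c: 6·y_fermentation + 6·y_hops = 93; 6·y_fermentation + 3·y_hops = 69.
This yields shadow prices y_fermentation = 7.5, y_hops = 8.
Shadow price of fermentation = 7.5.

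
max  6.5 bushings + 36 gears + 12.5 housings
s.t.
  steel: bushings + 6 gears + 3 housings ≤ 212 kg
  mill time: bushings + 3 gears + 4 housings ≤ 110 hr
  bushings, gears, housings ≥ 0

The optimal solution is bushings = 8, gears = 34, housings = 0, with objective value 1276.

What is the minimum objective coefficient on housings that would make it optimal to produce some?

20.5

Check each constraint at x*: steel 212/212 (tight); mill time 110/110 (tight).
Dual feasibility on the basic columns requires 1·y_steel + 1·y_mill time = 6.5, 6·y_steel + 3·y_mill time = 36.
This yields shadow prices y_steel = 5.5, y_mill time = 1.
housings enters the basis when its profit ≥ yᵀa₃ = 5.5·3 + 1·4 = 20.5.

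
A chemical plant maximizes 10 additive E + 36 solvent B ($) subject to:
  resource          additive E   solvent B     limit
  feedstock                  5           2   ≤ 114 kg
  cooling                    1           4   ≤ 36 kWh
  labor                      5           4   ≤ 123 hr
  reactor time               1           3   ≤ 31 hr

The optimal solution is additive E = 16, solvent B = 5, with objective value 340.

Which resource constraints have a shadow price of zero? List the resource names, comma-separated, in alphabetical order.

feedstock, labor

feedstock: 90/114 (slack 24)
cooling: 36/36 (binding)
labor: 100/123 (slack 23)
reactor time: 31/31 (binding)
By complementary slackness, a constraint with positive slack has shadow price 0 → feedstock, labor.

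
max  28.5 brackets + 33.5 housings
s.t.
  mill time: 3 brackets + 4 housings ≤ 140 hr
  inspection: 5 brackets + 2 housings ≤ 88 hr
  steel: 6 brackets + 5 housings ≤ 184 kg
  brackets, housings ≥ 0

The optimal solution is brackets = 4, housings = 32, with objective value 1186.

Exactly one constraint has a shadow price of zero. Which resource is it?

mill time: 140/140 (binding)
inspection: 84/88 (slack 4)
steel: 184/184 (binding)
By complementary slackness, a constraint with positive slack has shadow price 0 → inspection.

inspection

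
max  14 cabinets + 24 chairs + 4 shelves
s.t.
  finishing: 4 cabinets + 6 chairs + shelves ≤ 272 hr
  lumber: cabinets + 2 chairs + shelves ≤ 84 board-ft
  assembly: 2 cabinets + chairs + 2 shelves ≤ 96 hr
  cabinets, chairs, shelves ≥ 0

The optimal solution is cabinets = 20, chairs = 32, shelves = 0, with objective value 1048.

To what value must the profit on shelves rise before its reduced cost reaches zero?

8

At the optimum: finishing uses 272 of 272 (binding); lumber uses 84 of 84 (binding); assembly uses 72 of 96 (slack = 24).
By complementary slackness, y = 0 for the non-binding constraint.
The binding rows give the dual system: 4·y_finishing + 1·y_lumber = 14 and 6·y_finishing + 2·y_lumber = 24.
Solving: y_finishing = 2, y_lumber = 6.
shelves enters the basis when its profit ≥ yᵀa₃ = 2·1 + 6·1 = 8.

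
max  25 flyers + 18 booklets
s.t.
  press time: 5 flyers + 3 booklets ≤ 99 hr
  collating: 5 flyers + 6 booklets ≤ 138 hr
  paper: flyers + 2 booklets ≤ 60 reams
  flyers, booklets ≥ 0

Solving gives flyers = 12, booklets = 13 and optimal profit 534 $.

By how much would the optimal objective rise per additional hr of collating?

1

Check each constraint at x*: press time 99/99 (tight); collating 138/138 (tight); paper 38/60 (slack 22).
Slack constraints have shadow price 0 (complementary slackness).
Dual feasibility on the basic columns requires 5·y_press time + 5·y_collating = 25, 3·y_press time + 6·y_collating = 18.
Solving: y_press time = 4, y_collating = 1.
Shadow price of collating = 1.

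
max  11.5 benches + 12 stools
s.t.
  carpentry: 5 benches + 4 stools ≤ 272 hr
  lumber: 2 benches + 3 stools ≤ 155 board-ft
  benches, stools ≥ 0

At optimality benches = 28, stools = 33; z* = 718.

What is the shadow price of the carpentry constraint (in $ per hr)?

Both carpentry and lumber are binding at x*.
The binding rows give the dual system: 5·y_carpentry + 2·y_lumber = 11.5 and 4·y_carpentry + 3·y_lumber = 12.
This yields shadow prices y_carpentry = 1.5, y_lumber = 2.
Shadow price of carpentry = 1.5.

1.5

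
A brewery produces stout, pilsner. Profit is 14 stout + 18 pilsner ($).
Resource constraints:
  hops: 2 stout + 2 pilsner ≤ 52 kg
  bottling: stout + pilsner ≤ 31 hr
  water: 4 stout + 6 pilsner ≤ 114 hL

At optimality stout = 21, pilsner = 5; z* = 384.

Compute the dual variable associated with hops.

3

At the optimum: hops uses 52 of 52 (binding); bottling uses 26 of 31 (slack = 5); water uses 114 of 114 (binding).
Since bottling is not tight, its dual is 0.
Dual feasibility on the basic columns requires 2·y_hops + 4·y_water = 14, 2·y_hops + 6·y_water = 18.
This yields shadow prices y_hops = 3, y_water = 2.
Shadow price of hops = 3.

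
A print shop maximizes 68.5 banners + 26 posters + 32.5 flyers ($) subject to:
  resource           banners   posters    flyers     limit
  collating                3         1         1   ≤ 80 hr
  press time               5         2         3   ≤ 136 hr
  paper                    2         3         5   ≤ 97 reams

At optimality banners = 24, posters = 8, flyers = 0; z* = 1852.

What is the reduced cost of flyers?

-3

At the optimum: collating uses 80 of 80 (binding); press time uses 136 of 136 (binding); paper uses 72 of 97 (slack = 25).
Since paper is not tight, its dual is 0.
From A_Bᵀ y = c: 3·y_collating + 5·y_press time = 68.5; 1·y_collating + 2·y_press time = 26.
This yields shadow prices y_collating = 7, y_press time = 9.5.
Reduced cost of flyers: c₃ − yᵀa₃ = 32.5 − (7·1 + 9.5·3) = 32.5 − 35.5 = -3.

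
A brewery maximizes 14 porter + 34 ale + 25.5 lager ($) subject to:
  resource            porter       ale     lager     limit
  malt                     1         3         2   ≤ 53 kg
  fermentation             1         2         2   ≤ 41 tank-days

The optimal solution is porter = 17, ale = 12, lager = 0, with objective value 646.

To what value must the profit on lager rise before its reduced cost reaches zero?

28

Check each constraint at x*: malt 53/53 (tight); fermentation 41/41 (tight).
Dual feasibility on the basic columns requires 1·y_malt + 1·y_fermentation = 14, 3·y_malt + 2·y_fermentation = 34.
→ y_malt = 6 and y_fermentation = 8.
lager enters the basis when its profit ≥ yᵀa₃ = 6·2 + 8·2 = 28.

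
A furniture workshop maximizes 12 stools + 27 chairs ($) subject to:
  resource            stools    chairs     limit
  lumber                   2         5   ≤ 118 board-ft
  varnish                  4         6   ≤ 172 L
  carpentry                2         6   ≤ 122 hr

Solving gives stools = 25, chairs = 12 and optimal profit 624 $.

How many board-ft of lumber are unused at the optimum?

lumber used = 2·25 + 5·12 = 110; slack = 118 − 110 = 8.

8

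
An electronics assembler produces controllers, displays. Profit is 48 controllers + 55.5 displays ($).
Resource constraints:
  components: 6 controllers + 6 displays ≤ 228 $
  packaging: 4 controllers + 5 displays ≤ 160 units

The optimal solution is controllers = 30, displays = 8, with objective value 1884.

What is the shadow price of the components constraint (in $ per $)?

3

Both components and packaging are binding at x*.
Dual feasibility on the basic columns requires 6·y_components + 4·y_packaging = 48, 6·y_components + 5·y_packaging = 55.5.
Solving: y_components = 3, y_packaging = 7.5.
Shadow price of components = 3.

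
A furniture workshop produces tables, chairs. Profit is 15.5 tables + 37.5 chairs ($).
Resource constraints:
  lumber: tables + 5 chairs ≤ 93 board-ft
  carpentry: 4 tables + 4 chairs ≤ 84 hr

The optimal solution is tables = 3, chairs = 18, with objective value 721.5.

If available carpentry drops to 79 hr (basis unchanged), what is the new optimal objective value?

709

Both lumber and carpentry are binding at x*.
The binding rows give the dual system: 1·y_lumber + 4·y_carpentry = 15.5 and 5·y_lumber + 4·y_carpentry = 37.5.
This yields shadow prices y_lumber = 5.5, y_carpentry = 2.5.
Δz = y_carpentry·Δb = 2.5 × (-5) = -12.5, so new z* = 721.5 − 12.5 = 709.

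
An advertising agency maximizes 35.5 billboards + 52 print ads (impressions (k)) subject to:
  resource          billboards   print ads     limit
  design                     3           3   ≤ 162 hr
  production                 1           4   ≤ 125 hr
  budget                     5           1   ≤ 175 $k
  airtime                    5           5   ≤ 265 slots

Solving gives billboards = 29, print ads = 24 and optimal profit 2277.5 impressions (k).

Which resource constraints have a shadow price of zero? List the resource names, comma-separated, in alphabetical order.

budget, design

design: 159/162 (slack 3)
production: 125/125 (binding)
budget: 169/175 (slack 6)
airtime: 265/265 (binding)
By complementary slackness, a constraint with positive slack has shadow price 0 → budget, design.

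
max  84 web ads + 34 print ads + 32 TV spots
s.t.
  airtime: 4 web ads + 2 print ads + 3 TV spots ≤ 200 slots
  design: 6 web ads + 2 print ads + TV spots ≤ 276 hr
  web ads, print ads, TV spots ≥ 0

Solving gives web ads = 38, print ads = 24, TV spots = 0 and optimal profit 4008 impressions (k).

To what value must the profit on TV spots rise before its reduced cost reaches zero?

Check each constraint at x*: airtime 200/200 (tight); design 276/276 (tight).
From A_Bᵀ y = c: 4·y_airtime + 6·y_design = 84; 2·y_airtime + 2·y_design = 34.
→ y_airtime = 9 and y_design = 8.
TV spots enters the basis when its profit ≥ yᵀa₃ = 9·3 + 8·1 = 35.

35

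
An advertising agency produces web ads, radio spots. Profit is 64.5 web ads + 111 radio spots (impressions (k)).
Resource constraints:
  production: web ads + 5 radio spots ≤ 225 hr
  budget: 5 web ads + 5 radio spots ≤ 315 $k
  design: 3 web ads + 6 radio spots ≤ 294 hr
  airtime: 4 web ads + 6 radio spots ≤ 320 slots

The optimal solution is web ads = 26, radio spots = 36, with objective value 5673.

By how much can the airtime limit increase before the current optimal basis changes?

2

Binding constraints: design, airtime. The basis is B = [[3,6],[4,6]] with det -6.
Per unit increase in airtime, x* moves by d = (1, -0.5).
The basis stays optimal until budget becomes binding; allowable increase = 2 slots.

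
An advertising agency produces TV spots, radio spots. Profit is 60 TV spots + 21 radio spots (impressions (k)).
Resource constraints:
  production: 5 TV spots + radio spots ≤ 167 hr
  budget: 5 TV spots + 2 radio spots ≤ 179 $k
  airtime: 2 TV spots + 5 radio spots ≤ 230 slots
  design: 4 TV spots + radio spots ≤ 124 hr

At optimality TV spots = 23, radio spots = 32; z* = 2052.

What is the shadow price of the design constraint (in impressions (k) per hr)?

5

Binding: budget and design. Non-binding: production (20 unused), airtime (24 unused).
By complementary slackness, y = 0 for the non-binding constraints.
Dual feasibility on the basic columns requires 5·y_budget + 4·y_design = 60, 2·y_budget + 1·y_design = 21.
This yields shadow prices y_budget = 8, y_design = 5.
Shadow price of design = 5.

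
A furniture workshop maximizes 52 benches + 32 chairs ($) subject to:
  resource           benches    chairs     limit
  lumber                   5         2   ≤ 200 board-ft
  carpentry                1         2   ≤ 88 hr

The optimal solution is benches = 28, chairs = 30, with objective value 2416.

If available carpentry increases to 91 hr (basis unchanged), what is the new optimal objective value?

At the optimum: lumber uses 200 of 200 (binding); carpentry uses 88 of 88 (binding).
From A_Bᵀ y = c: 5·y_lumber + 1·y_carpentry = 52; 2·y_lumber + 2·y_carpentry = 32.
→ y_lumber = 9 and y_carpentry = 7.
Δz = y_carpentry·Δb = 7 × (3) = 21, so new z* = 2416 + 21 = 2437.

2437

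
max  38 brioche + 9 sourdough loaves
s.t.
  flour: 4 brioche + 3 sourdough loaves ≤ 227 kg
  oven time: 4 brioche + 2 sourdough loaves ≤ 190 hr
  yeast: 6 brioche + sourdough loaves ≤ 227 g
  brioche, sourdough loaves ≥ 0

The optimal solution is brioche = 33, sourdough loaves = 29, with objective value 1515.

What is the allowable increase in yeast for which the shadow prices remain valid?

58

Binding constraints: oven time, yeast. The basis is B = [[4,2],[6,1]] with det -8.
Per unit increase in yeast, x* moves by d = (0.25, -0.5).
The basis stays optimal until sourdough loaves reaches 0; allowable increase = 58 g.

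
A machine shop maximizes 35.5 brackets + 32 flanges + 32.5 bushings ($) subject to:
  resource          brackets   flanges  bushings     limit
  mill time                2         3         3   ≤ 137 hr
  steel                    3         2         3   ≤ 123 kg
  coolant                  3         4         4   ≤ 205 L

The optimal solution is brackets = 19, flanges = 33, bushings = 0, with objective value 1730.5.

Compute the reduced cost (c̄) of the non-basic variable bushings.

At the optimum: mill time uses 137 of 137 (binding); steel uses 123 of 123 (binding); coolant uses 189 of 205 (slack = 16).
Since coolant is not tight, its dual is 0.
Dual feasibility on the basic columns requires 2·y_mill time + 3·y_steel = 35.5, 3·y_mill time + 2·y_steel = 32.
→ y_mill time = 5 and y_steel = 8.5.
Reduced cost of bushings: c₃ − yᵀa₃ = 32.5 − (5·3 + 8.5·3) = 32.5 − 40.5 = -8.

-8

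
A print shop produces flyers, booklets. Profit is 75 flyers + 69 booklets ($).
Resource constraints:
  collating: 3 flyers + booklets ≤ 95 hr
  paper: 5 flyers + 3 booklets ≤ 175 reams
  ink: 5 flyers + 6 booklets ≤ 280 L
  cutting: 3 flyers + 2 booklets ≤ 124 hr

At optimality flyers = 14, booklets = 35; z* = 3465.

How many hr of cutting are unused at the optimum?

12

cutting used = 3·14 + 2·35 = 112; slack = 124 − 112 = 12.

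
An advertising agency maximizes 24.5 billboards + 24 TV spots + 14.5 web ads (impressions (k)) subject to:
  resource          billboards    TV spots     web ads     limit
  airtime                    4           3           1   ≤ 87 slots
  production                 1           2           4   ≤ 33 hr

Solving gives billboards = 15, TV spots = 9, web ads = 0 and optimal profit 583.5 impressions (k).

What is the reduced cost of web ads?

-8.5

Check each constraint at x*: airtime 87/87 (tight); production 33/33 (tight).
From A_Bᵀ y = c: 4·y_airtime + 1·y_production = 24.5; 3·y_airtime + 2·y_production = 24.
Solving: y_airtime = 5, y_production = 4.5.
Reduced cost of web ads: c₃ − yᵀa₃ = 14.5 − (5·1 + 4.5·4) = 14.5 − 23 = -8.5.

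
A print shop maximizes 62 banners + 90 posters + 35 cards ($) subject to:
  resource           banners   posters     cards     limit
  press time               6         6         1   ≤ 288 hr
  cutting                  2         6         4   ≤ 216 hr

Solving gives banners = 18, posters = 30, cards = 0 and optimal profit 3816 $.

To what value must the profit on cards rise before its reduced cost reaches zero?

At the optimum: press time uses 288 of 288 (binding); cutting uses 216 of 216 (binding).
The binding rows give the dual system: 6·y_press time + 2·y_cutting = 62 and 6·y_press time + 6·y_cutting = 90.
This yields shadow prices y_press time = 8, y_cutting = 7.
cards enters the basis when its profit ≥ yᵀa₃ = 8·1 + 7·4 = 36.

36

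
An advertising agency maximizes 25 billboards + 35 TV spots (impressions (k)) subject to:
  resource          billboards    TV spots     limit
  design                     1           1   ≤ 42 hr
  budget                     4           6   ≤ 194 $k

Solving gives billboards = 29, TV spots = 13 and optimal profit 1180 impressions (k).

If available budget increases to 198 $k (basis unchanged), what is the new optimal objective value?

1200

At the optimum: design uses 42 of 42 (binding); budget uses 194 of 194 (binding).
Dual feasibility on the basic columns requires 1·y_design + 4·y_budget = 25, 1·y_design + 6·y_budget = 35.
→ y_design = 5 and y_budget = 5.
Δz = y_budget·Δb = 5 × (4) = 20, so new z* = 1180 + 20 = 1200.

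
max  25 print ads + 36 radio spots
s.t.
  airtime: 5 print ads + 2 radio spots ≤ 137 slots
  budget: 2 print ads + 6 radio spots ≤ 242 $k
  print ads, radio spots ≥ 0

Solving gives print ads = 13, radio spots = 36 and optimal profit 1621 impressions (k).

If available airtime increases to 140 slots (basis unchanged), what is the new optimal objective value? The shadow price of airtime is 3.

1630

Δb = 3, so new z* = 1621 + (3)·(3) = 1621 + 9 = 1630.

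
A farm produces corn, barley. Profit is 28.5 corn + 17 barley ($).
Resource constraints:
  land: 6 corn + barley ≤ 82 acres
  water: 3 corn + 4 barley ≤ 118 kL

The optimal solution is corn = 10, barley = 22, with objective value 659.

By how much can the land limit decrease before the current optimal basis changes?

Binding constraints: land, water. The basis is B = [[6,1],[3,4]] with det 21.
Per unit decrease in land, x* moves by d = (-0.1905, 0.1429).
The basis stays optimal until corn reaches 0; allowable decrease = 52.5 acres.

52.5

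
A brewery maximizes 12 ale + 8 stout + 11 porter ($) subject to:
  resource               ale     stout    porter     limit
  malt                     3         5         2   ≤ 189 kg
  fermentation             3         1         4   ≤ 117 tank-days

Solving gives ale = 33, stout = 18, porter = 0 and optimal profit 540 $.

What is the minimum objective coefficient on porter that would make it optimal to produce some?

14

Both malt and fermentation are binding at x*.
Dual feasibility on the basic columns requires 3·y_malt + 3·y_fermentation = 12, 5·y_malt + 1·y_fermentation = 8.
→ y_malt = 1 and y_fermentation = 3.
porter enters the basis when its profit ≥ yᵀa₃ = 1·2 + 3·4 = 14.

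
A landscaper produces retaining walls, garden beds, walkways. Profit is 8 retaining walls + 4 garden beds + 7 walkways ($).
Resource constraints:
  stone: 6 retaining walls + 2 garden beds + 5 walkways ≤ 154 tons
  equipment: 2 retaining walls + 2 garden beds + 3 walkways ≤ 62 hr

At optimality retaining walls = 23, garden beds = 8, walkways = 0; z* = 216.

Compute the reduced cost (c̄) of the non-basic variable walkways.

-1

Check each constraint at x*: stone 154/154 (tight); equipment 62/62 (tight).
The binding rows give the dual system: 6·y_stone + 2·y_equipment = 8 and 2·y_stone + 2·y_equipment = 4.
This yields shadow prices y_stone = 1, y_equipment = 1.
Reduced cost of walkways: c₃ − yᵀa₃ = 7 − (1·5 + 1·3) = 7 − 8 = -1.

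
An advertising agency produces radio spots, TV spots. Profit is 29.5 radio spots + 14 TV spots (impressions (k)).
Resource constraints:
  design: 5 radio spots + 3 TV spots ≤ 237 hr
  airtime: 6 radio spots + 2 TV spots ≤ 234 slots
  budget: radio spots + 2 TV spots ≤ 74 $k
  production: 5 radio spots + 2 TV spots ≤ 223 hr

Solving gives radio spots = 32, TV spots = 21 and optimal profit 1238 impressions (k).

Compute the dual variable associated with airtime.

4.5

Check each constraint at x*: design 223/237 (slack 14); airtime 234/234 (tight); budget 74/74 (tight); production 202/223 (slack 21).
By complementary slackness, y = 0 for the non-binding constraints.
The binding rows give the dual system: 6·y_airtime + 1·y_budget = 29.5 and 2·y_airtime + 2·y_budget = 14.
This yields shadow prices y_airtime = 4.5, y_budget = 2.5.
Shadow price of airtime = 4.5.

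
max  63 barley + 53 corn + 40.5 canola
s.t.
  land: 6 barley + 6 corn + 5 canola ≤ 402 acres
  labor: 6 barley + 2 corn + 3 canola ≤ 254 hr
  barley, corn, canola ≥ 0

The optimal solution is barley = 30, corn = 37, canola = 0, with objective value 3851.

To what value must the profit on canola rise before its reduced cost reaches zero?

At the optimum: land uses 402 of 402 (binding); labor uses 254 of 254 (binding).
The binding rows give the dual system: 6·y_land + 6·y_labor = 63 and 6·y_land + 2·y_labor = 53.
This yields shadow prices y_land = 8, y_labor = 2.5.
canola enters the basis when its profit ≥ yᵀa₃ = 8·5 + 2.5·3 = 47.5.

47.5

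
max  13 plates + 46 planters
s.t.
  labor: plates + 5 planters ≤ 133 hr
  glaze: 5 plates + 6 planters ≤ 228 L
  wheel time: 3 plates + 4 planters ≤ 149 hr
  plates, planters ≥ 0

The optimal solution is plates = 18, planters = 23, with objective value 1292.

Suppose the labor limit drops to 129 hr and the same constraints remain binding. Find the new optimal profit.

1260

Binding: labor and glaze. Non-binding: wheel time (3 unused).
Since wheel time is not tight, its dual is 0.
Dual feasibility on the basic columns requires 1·y_labor + 5·y_glaze = 13, 5·y_labor + 6·y_glaze = 46.
This yields shadow prices y_labor = 8, y_glaze = 1.
Δz = y_labor·Δb = 8 × (-4) = -32, so new z* = 1292 − 32 = 1260.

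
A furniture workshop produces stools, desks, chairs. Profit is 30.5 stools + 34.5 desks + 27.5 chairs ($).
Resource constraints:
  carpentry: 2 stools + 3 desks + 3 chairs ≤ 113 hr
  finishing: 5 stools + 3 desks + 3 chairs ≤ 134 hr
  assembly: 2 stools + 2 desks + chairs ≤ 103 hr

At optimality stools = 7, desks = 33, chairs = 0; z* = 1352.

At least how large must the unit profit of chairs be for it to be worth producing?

Binding: carpentry and finishing. Non-binding: assembly (23 unused).
Slack constraints have shadow price 0 (complementary slackness).
Dual feasibility on the basic columns requires 2·y_carpentry + 5·y_finishing = 30.5, 3·y_carpentry + 3·y_finishing = 34.5.
Solving: y_carpentry = 9, y_finishing = 2.5.
chairs enters the basis when its profit ≥ yᵀa₃ = 9·3 + 2.5·3 = 34.5.

34.5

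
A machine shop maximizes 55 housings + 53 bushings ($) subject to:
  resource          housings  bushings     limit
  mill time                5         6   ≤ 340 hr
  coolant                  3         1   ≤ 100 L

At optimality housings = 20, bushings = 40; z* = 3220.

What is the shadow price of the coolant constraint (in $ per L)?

5

Both mill time and coolant are binding at x*.
Dual feasibility on the basic columns requires 5·y_mill time + 3·y_coolant = 55, 6·y_mill time + 1·y_coolant = 53.
This yields shadow prices y_mill time = 8, y_coolant = 5.
Shadow price of coolant = 5.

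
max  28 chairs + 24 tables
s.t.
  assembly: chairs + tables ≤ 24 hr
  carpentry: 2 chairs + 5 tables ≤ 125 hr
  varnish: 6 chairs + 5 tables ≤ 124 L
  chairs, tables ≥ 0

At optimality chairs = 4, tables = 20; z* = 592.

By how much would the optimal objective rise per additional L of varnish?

4

Binding: assembly and varnish. Non-binding: carpentry (17 unused).
Since carpentry is not tight, its dual is 0.
The binding rows give the dual system: 1·y_assembly + 6·y_varnish = 28 and 1·y_assembly + 5·y_varnish = 24.
Solving: y_assembly = 4, y_varnish = 4.
Shadow price of varnish = 4.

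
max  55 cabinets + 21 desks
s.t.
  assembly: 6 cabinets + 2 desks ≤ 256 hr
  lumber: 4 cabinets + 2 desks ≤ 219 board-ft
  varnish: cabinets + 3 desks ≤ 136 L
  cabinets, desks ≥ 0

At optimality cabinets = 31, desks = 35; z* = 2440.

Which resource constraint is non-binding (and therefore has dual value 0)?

lumber

assembly: 256/256 (binding)
lumber: 194/219 (slack 25)
varnish: 136/136 (binding)
By complementary slackness, a constraint with positive slack has shadow price 0 → lumber.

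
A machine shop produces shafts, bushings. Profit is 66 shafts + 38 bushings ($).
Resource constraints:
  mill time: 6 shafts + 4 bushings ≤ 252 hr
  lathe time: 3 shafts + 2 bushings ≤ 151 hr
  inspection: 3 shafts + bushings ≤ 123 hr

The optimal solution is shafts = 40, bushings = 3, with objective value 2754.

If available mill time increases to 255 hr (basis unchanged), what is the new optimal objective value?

2778

At the optimum: mill time uses 252 of 252 (binding); lathe time uses 126 of 151 (slack = 25); inspection uses 123 of 123 (binding).
Slack constraints have shadow price 0 (complementary slackness).
From A_Bᵀ y = c: 6·y_mill time + 3·y_inspection = 66; 4·y_mill time + 1·y_inspection = 38.
→ y_mill time = 8 and y_inspection = 6.
Δz = y_mill time·Δb = 8 × (3) = 24, so new z* = 2754 + 24 = 2778.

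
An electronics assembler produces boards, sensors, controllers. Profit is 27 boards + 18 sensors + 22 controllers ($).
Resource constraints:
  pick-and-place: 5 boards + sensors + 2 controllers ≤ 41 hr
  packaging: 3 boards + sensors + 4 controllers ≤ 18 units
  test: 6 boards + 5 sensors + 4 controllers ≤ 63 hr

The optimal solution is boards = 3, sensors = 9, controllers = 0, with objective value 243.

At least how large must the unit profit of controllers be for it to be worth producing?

24

Binding: packaging and test. Non-binding: pick-and-place (17 unused).
Since pick-and-place is not tight, its dual is 0.
Dual feasibility on the basic columns requires 3·y_packaging + 6·y_test = 27, 1·y_packaging + 5·y_test = 18.
This yields shadow prices y_packaging = 3, y_test = 3.
controllers enters the basis when its profit ≥ yᵀa₃ = 3·4 + 3·4 = 24.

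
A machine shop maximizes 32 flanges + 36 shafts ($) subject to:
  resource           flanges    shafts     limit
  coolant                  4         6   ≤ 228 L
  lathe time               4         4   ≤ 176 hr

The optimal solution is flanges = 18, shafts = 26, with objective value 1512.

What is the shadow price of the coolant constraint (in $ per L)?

2

Both coolant and lathe time are binding at x*.
From A_Bᵀ y = c: 4·y_coolant + 4·y_lathe time = 32; 6·y_coolant + 4·y_lathe time = 36.
This yields shadow prices y_coolant = 2, y_lathe time = 6.
Shadow price of coolant = 2.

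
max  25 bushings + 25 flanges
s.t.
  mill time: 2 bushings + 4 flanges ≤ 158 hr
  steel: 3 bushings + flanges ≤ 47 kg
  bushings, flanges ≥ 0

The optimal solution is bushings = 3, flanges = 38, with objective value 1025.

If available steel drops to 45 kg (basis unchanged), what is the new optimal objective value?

1015

Both mill time and steel are binding at x*.
Dual feasibility on the basic columns requires 2·y_mill time + 3·y_steel = 25, 4·y_mill time + 1·y_steel = 25.
→ y_mill time = 5 and y_steel = 5.
Δz = y_steel·Δb = 5 × (-2) = -10, so new z* = 1025 − 10 = 1015.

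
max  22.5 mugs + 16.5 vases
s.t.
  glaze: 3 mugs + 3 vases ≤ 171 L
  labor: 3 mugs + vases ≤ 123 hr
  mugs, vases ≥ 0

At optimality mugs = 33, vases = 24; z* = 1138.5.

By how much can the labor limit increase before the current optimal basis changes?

Binding constraints: glaze, labor. The basis is B = [[3,3],[3,1]] with det -6.
Per unit increase in labor, x* moves by d = (0.5, -0.5).
The basis stays optimal until vases reaches 0; allowable increase = 48 hr.

48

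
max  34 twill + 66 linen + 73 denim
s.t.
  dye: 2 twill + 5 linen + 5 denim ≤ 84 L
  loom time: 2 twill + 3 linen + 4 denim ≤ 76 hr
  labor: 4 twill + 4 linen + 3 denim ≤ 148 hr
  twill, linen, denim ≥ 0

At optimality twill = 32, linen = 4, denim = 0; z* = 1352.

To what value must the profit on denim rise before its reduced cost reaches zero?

75.5

At the optimum: dye uses 84 of 84 (binding); loom time uses 76 of 76 (binding); labor uses 144 of 148 (slack = 4).
By complementary slackness, y = 0 for the non-binding constraint.
The binding rows give the dual system: 2·y_dye + 2·y_loom time = 34 and 5·y_dye + 3·y_loom time = 66.
This yields shadow prices y_dye = 7.5, y_loom time = 9.5.
denim enters the basis when its profit ≥ yᵀa₃ = 7.5·5 + 9.5·4 = 75.5.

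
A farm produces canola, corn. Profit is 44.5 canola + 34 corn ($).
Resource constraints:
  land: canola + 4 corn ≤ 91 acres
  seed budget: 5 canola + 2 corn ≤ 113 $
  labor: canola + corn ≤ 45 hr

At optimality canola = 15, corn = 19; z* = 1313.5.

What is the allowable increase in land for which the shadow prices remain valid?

66

Binding constraints: land, seed budget. The basis is B = [[1,4],[5,2]] with det -18.
Per unit increase in land, x* moves by d = (-0.1111, 0.2778).
The basis stays optimal until labor becomes binding; allowable increase = 66 acres.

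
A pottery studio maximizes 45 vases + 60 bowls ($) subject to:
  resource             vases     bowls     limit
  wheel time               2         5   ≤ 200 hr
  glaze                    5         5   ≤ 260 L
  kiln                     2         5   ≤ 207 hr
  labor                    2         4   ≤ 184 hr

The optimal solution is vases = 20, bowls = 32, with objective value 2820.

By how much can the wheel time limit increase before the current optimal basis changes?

7

Binding constraints: wheel time, glaze. The basis is B = [[2,5],[5,5]] with det -15.
Per unit increase in wheel time, x* moves by d = (-0.3333, 0.3333).
The basis stays optimal until kiln becomes binding; allowable increase = 7 hr.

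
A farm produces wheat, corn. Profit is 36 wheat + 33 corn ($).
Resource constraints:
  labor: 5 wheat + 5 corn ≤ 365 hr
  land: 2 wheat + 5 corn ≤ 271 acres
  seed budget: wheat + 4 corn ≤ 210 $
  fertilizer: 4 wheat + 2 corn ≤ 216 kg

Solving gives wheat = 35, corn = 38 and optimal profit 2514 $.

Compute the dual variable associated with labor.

Check each constraint at x*: labor 365/365 (tight); land 260/271 (slack 11); seed budget 187/210 (slack 23); fertilizer 216/216 (tight).
Slack constraints have shadow price 0 (complementary slackness).
The binding rows give the dual system: 5·y_labor + 4·y_fertilizer = 36 and 5·y_labor + 2·y_fertilizer = 33.
This yields shadow prices y_labor = 6, y_fertilizer = 1.5.
Shadow price of labor = 6.

6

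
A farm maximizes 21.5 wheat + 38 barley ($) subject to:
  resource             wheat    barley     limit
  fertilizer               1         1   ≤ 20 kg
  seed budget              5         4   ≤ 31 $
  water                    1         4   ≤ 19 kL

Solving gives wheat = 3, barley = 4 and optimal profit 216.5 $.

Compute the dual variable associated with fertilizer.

0

At the optimum: fertilizer uses 7 of 20 (slack = 13); seed budget uses 31 of 31 (binding); water uses 19 of 19 (binding).
By complementary slackness, y = 0 for the non-binding constraint.
From A_Bᵀ y = c: 5·y_seed budget + 1·y_water = 21.5; 4·y_seed budget + 4·y_water = 38.
→ y_seed budget = 3 and y_water = 6.5.
Shadow price of fertilizer = 0.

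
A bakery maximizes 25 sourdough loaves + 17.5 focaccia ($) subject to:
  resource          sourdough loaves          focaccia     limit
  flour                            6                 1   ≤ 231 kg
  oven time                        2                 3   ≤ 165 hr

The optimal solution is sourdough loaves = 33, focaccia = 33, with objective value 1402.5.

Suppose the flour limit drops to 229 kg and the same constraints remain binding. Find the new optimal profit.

Both flour and oven time are binding at x*.
The binding rows give the dual system: 6·y_flour + 2·y_oven time = 25 and 1·y_flour + 3·y_oven time = 17.5.
→ y_flour = 2.5 and y_oven time = 5.
Δz = y_flour·Δb = 2.5 × (-2) = -5, so new z* = 1402.5 − 5 = 1397.5.

1397.5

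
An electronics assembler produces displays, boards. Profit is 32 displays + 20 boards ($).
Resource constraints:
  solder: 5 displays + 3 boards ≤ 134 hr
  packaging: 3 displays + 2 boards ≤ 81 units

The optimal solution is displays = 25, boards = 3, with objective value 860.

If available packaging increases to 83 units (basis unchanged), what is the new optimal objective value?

Both solder and packaging are binding at x*.
From A_Bᵀ y = c: 5·y_solder + 3·y_packaging = 32; 3·y_solder + 2·y_packaging = 20.
This yields shadow prices y_solder = 4, y_packaging = 4.
Δz = y_packaging·Δb = 4 × (2) = 8, so new z* = 860 + 8 = 868.

868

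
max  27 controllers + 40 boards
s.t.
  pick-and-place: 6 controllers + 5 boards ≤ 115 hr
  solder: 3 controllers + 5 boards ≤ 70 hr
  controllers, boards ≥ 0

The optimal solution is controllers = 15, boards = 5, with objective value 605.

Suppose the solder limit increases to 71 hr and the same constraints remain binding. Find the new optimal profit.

Both pick-and-place and solder are binding at x*.
Dual feasibility on the basic columns requires 6·y_pick-and-place + 3·y_solder = 27, 5·y_pick-and-place + 5·y_solder = 40.
Solving: y_pick-and-place = 1, y_solder = 7.
Δz = y_solder·Δb = 7 × (1) = 7, so new z* = 605 + 7 = 612.

612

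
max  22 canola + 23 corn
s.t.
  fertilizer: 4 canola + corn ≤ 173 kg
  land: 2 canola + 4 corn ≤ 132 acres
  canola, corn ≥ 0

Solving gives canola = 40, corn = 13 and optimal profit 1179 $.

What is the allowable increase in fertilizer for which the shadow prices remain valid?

91

Binding constraints: fertilizer, land. The basis is B = [[4,1],[2,4]] with det 14.
Per unit increase in fertilizer, x* moves by d = (0.2857, -0.1429).
The basis stays optimal until corn reaches 0; allowable increase = 91 kg.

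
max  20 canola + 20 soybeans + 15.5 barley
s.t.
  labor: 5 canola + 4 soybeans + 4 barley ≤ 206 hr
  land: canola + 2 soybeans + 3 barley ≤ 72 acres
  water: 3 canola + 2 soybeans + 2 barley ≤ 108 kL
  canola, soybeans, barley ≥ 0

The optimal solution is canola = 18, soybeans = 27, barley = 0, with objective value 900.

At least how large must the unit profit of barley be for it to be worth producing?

25

Check each constraint at x*: labor 198/206 (slack 8); land 72/72 (tight); water 108/108 (tight).
By complementary slackness, y = 0 for the non-binding constraint.
Dual feasibility on the basic columns requires 1·y_land + 3·y_water = 20, 2·y_land + 2·y_water = 20.
→ y_land = 5 and y_water = 5.
barley enters the basis when its profit ≥ yᵀa₃ = 5·3 + 5·2 = 25.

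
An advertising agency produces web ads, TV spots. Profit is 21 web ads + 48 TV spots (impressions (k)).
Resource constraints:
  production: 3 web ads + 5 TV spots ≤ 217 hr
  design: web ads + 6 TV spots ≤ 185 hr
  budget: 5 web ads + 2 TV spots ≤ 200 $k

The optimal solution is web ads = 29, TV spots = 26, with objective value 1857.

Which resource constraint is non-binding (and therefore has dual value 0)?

production: 217/217 (binding)
design: 185/185 (binding)
budget: 197/200 (slack 3)
By complementary slackness, a constraint with positive slack has shadow price 0 → budget.

budget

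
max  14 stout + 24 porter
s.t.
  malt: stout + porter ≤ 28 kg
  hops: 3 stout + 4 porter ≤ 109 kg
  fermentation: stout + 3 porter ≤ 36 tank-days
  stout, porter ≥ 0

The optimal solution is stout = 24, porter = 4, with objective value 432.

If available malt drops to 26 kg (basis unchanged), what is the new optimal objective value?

At the optimum: malt uses 28 of 28 (binding); hops uses 88 of 109 (slack = 21); fermentation uses 36 of 36 (binding).
Since hops is not tight, its dual is 0.
The binding rows give the dual system: 1·y_malt + 1·y_fermentation = 14 and 1·y_malt + 3·y_fermentation = 24.
→ y_malt = 9 and y_fermentation = 5.
Δz = y_malt·Δb = 9 × (-2) = -18, so new z* = 432 − 18 = 414.

414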